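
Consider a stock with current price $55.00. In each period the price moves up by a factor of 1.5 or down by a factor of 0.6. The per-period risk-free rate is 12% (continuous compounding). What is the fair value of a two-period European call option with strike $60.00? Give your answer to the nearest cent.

Risk-neutral probability p = (e^0.12 − 0.6)/(1.5 − 0.6) = 0.5275/0.9000 = 0.5861
Terminal stock prices: S_uu = 123.8, S_ud = 49.5, S_dd = 19.8
Terminal payoffs (S − K): max(63.75, 0) = 63.75, max(-10.5, 0) = 0, max(-40.2, 0) = 0
Node u (S = 82.5): V_u = e^(−0.12)·[0.5861·63.7500 + 0.4139·0.0000] = 33.1392
Node d (S = 33): V_d = e^(−0.12)·[0.5861·0.0000 + 0.4139·0.0000] = 0.0000
Node 0 (S = 55): V_0 = e^(−0.12)·[0.5861·33.1392 + 0.4139·0.0000] = 17.2268

$17.23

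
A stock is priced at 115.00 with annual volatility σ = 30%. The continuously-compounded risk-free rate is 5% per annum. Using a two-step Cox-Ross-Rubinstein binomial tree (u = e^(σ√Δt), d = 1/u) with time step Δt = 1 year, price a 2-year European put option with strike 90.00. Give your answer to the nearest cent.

CRR parameters: u = e^(σ√Δt) = e^(0.3·√1) = 1.3499, d = 1/u = 0.7408
Per-period rate: rΔt = 0.05·1 = 0.05, so R = e^0.05 = 1.0513
Risk-neutral probability p = (e^0.05 − 0.7408)/(1.3499 − 0.7408) = 0.3105/0.6090 = 0.5097
Terminal stock prices: S_uu = 209.5, S_ud = 115, S_dd = 63.11
Terminal payoffs (K − S): max(-119.5, 0) = 0, max(-25, 0) = 0, max(26.89, 0) = 26.89
Node u (S = 155.2): V_u = e^(−0.05)·[0.5097·0.0000 + 0.4903·0.0000] = 0.0000
Node d (S = 85.19): V_d = e^(−0.05)·[0.5097·0.0000 + 0.4903·26.8867] = 12.5386
Node 0 (S = 115): V_0 = e^(−0.05)·[0.5097·0.0000 + 0.4903·12.5386] = 5.8473

5.85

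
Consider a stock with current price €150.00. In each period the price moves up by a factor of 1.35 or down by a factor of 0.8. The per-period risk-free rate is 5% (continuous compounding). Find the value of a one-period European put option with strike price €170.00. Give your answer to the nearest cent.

€25.83

Risk-neutral probability p = (e^0.05 − 0.8)/(1.35 − 0.8) = 0.2513/0.5500 = 0.4569
Terminal stock prices: S_u = 202.5, S_d = 120
Terminal payoffs (K − S): max(-32.5, 0) = 0, max(50, 0) = 50
Node 0 (S = 150): V_0 = e^(−0.05)·[0.4569·0.0000 + 0.5431·50.0000] = 25.8327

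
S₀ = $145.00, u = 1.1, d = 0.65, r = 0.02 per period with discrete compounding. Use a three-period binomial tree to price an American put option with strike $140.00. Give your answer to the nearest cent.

Risk-neutral probability p = (1 + 0.02 − 0.65)/(1.1 − 0.65) = 0.3700/0.4500 = 0.8222
Terminal stock prices: S_uuu = 193, S_uud = 114, S_udd = 67.39, S_ddd = 39.82
Terminal payoffs (K − S): max(-53, 0) = 0, max(25.96, 0) = 25.96, max(72.61, 0) = 72.61, max(100.2, 0) = 100.2
Node uu (S = 175.5): continuation = 1/1.02·[0.8222·0.0000 + 0.1778·25.9575] = 4.5242; exercise value = 0.0000 ≤ continuation, so V_uu = 4.5242
Node ud (S = 103.7): continuation = 1/1.02·[0.8222·25.9575 + 0.1778·72.6112] = 33.5799; exercise value = 36.3250 > continuation, so V_ud = 36.3250 (exercise)
Node dd (S = 61.26): continuation = 1/1.02·[0.8222·72.6112 + 0.1778·100.1794] = 75.9924; exercise value = 78.7375 > continuation, so V_dd = 78.7375 (exercise)
Node u (S = 159.5): continuation = 1/1.02·[0.8222·4.5242 + 0.1778·36.3250] = 9.9781; exercise value = 0.0000 ≤ continuation, so V_u = 9.9781
Node d (S = 94.25): continuation = 1/1.02·[0.8222·36.3250 + 0.1778·78.7375] = 43.0049; exercise value = 45.7500 > continuation, so V_d = 45.7500 (exercise)
Node 0 (S = 145): continuation = 1/1.02·[0.8222·9.9781 + 0.1778·45.7500] = 16.0172; exercise value = 0.0000 ≤ continuation, so V_0 = 16.0172

$16.02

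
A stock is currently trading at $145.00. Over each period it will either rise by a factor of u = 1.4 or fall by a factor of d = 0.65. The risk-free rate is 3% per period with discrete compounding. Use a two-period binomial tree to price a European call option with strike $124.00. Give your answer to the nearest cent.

$42.51

Risk-neutral probability p = (1 + 0.03 − 0.65)/(1.4 − 0.65) = 0.3800/0.7500 = 0.5067
Terminal stock prices: S_uu = 284.2, S_ud = 132, S_dd = 61.26
Terminal payoffs (S − K): max(160.2, 0) = 160.2, max(7.95, 0) = 7.95, max(-62.74, 0) = 0
Node u (S = 203): V_u = 1/1.03·[0.5067·160.2000 + 0.4933·7.9500] = 82.6117
Node d (S = 94.25): V_d = 1/1.03·[0.5067·7.9500 + 0.4933·0.0000] = 3.9107
Node 0 (S = 145): V_0 = 1/1.03·[0.5067·82.6117 + 0.4933·3.9107] = 42.5105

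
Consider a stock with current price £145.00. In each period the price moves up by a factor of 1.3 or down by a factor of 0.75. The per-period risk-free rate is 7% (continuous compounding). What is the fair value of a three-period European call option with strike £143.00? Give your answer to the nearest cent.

£42.80

Risk-neutral probability p = (e^0.07 − 0.75)/(1.3 − 0.75) = 0.3225/0.5500 = 0.5864
Terminal stock prices: S_uuu = 318.6, S_uud = 183.8, S_udd = 106, S_ddd = 61.17
Terminal payoffs (S − K): max(175.6, 0) = 175.6, max(40.79, 0) = 40.79, max(-36.97, 0) = 0, max(-81.83, 0) = 0
Node uu (S = 245.1): V_uu = e^(−0.07)·[0.5864·175.5650 + 0.4136·40.7875] = 111.7177
Node ud (S = 141.4): V_ud = e^(−0.07)·[0.5864·40.7875 + 0.4136·0.0000] = 22.3000
Node dd (S = 81.56): V_dd = e^(−0.07)·[0.5864·0.0000 + 0.4136·0.0000] = 0.0000
Node u (S = 188.5): V_u = e^(−0.07)·[0.5864·111.7177 + 0.4136·22.3000] = 69.6802
Node d (S = 108.8): V_d = e^(−0.07)·[0.5864·22.3000 + 0.4136·0.0000] = 12.1922
Node 0 (S = 145): V_0 = e^(−0.07)·[0.5864·69.6802 + 0.4136·12.1922] = 42.7987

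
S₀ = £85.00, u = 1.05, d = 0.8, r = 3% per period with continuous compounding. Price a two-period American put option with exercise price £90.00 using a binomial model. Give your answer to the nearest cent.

£5.00

Risk-neutral probability p = (e^0.03 − 0.8)/(1.05 − 0.8) = 0.2305/0.2500 = 0.9218
Terminal stock prices: S_uu = 93.71, S_ud = 71.4, S_dd = 54.4
Terminal payoffs (K − S): max(-3.713, 0) = 0, max(18.6, 0) = 18.6, max(35.6, 0) = 35.6
Node u (S = 89.25): continuation = e^(−0.03)·[0.9218·0.0000 + 0.0782·18.6000] = 1.4112; exercise value = 0.7500 ≤ continuation, so V_u = 1.4112
Node d (S = 68): continuation = e^(−0.03)·[0.9218·18.6000 + 0.0782·35.6000] = 19.3401; exercise value = 22.0000 > continuation, so V_d = 22.0000 (exercise)
Node 0 (S = 85): continuation = e^(−0.03)·[0.9218·1.4112 + 0.0782·22.0000] = 2.9316; exercise value = 5.0000 > continuation, so V_0 = 5.0000 (exercise)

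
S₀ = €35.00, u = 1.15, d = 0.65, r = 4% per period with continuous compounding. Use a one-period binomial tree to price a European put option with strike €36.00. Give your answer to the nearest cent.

Risk-neutral probability p = (e^0.04 − 0.65)/(1.15 − 0.65) = 0.3908/0.5000 = 0.7816
Terminal stock prices: S_u = 40.25, S_d = 22.75
Terminal payoffs (K − S): max(-4.25, 0) = 0, max(13.25, 0) = 13.25
Node 0 (S = 35): V_0 = e^(−0.04)·[0.7816·0.0000 + 0.2184·13.2500] = 2.7801

€2.78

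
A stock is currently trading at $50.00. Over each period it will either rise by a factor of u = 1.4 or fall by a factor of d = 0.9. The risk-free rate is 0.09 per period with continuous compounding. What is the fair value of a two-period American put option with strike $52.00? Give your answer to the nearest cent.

$3.91

Risk-neutral probability p = (e^0.09 − 0.9)/(1.4 − 0.9) = 0.1942/0.5000 = 0.3883
Terminal stock prices: S_uu = 98, S_ud = 63, S_dd = 40.5
Terminal payoffs (K − S): max(-46, 0) = 0, max(-11, 0) = 0, max(11.5, 0) = 11.5
Node u (S = 70): continuation = e^(−0.09)·[0.3883·0.0000 + 0.6117·0.0000] = 0.0000; exercise value = 0.0000 ≤ continuation, so V_u = 0.0000
Node d (S = 45): continuation = e^(−0.09)·[0.3883·0.0000 + 0.6117·11.5000] = 6.4286; exercise value = 7.0000 > continuation, so V_d = 7.0000 (exercise)
Node 0 (S = 50): continuation = e^(−0.09)·[0.3883·0.0000 + 0.6117·7.0000] = 3.9131; exercise value = 2.0000 ≤ continuation, so V_0 = 3.9131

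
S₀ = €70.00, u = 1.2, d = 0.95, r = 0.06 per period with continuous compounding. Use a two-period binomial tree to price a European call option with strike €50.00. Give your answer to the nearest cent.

€25.65

Risk-neutral probability p = (e^0.06 − 0.95)/(1.2 − 0.95) = 0.1118/0.2500 = 0.4473
Terminal stock prices: S_uu = 100.8, S_ud = 79.8, S_dd = 63.17
Terminal payoffs (S − K): max(50.8, 0) = 50.8, max(29.8, 0) = 29.8, max(13.17, 0) = 13.17
Node u (S = 84): V_u = e^(−0.06)·[0.4473·50.8000 + 0.5527·29.8000] = 36.9118
Node d (S = 66.5): V_d = e^(−0.06)·[0.4473·29.8000 + 0.5527·13.1750] = 19.4118
Node 0 (S = 70): V_0 = e^(−0.06)·[0.4473·36.9118 + 0.5527·19.4118] = 25.6540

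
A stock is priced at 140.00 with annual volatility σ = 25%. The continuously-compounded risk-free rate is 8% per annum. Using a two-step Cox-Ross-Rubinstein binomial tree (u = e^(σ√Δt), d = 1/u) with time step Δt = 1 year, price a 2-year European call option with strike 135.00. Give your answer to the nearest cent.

CRR parameters: u = e^(σ√Δt) = e^(0.25·√1) = 1.2840, d = 1/u = 0.7788
Per-period rate: rΔt = 0.08·1 = 0.08, so R = e^0.08 = 1.0833
Risk-neutral probability p = (e^0.08 − 0.7788)/(1.2840 − 0.7788) = 0.3045/0.5052 = 0.6027
Terminal stock prices: S_uu = 230.8, S_ud = 140, S_dd = 84.91
Terminal payoffs (S − K): max(95.82, 0) = 95.82, max(5, 0) = 5, max(-50.09, 0) = 0
Node u (S = 179.8): V_u = e^(−0.08)·[0.6027·95.8210 + 0.3973·5.0000] = 55.1429
Node d (S = 109): V_d = e^(−0.08)·[0.6027·5.0000 + 0.3973·0.0000] = 2.7817
Node 0 (S = 140): V_0 = e^(−0.08)·[0.6027·55.1429 + 0.3973·2.7817] = 31.6984

31.70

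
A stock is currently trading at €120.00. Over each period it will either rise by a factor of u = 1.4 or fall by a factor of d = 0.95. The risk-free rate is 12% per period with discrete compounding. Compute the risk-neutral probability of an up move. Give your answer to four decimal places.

Risk-neutral probability p = (1 + 0.12 − 0.95)/(1.4 − 0.95) = 0.1700/0.4500 = 0.3778

p = 0.3778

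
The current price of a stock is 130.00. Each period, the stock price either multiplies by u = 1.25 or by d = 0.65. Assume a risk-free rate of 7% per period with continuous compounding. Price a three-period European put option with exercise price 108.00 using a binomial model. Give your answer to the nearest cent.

Risk-neutral probability p = (e^0.07 − 0.65)/(1.25 − 0.65) = 0.4225/0.6000 = 0.7042
Terminal stock prices: S_uuu = 253.9, S_uud = 132, S_udd = 68.66, S_ddd = 35.7
Terminal payoffs (K − S): max(-145.9, 0) = 0, max(-24.03, 0) = 0, max(39.34, 0) = 39.34, max(72.3, 0) = 72.3
Node uu (S = 203.1): V_uu = e^(−0.07)·[0.7042·0.0000 + 0.2958·0.0000] = 0.0000
Node ud (S = 105.6): V_ud = e^(−0.07)·[0.7042·0.0000 + 0.2958·39.3438] = 10.8518
Node dd (S = 54.93): V_dd = e^(−0.07)·[0.7042·39.3438 + 0.2958·72.2987] = 45.7735
Node u (S = 162.5): V_u = e^(−0.07)·[0.7042·0.0000 + 0.2958·10.8518] = 2.9932
Node d (S = 84.5): V_d = e^(−0.07)·[0.7042·10.8518 + 0.2958·45.7735] = 19.7503
Node 0 (S = 130): V_0 = e^(−0.07)·[0.7042·2.9932 + 0.2958·19.7503] = 7.4128

7.41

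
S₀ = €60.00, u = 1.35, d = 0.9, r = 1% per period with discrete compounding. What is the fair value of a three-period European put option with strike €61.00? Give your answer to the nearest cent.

Risk-neutral probability p = (1 + 0.01 − 0.9)/(1.35 − 0.9) = 0.1100/0.4500 = 0.2444
Terminal stock prices: S_uuu = 147.6, S_uud = 98.42, S_udd = 65.61, S_ddd = 43.74
Terminal payoffs (K − S): max(-86.62, 0) = 0, max(-37.42, 0) = 0, max(-4.61, 0) = 0, max(17.26, 0) = 17.26
Node uu (S = 109.4): V_uu = 1/1.01·[0.2444·0.0000 + 0.7556·0.0000] = 0.0000
Node ud (S = 72.9): V_ud = 1/1.01·[0.2444·0.0000 + 0.7556·0.0000] = 0.0000
Node dd (S = 48.6): V_dd = 1/1.01·[0.2444·0.0000 + 0.7556·17.2600] = 12.9118
Node u (S = 81): V_u = 1/1.01·[0.2444·0.0000 + 0.7556·0.0000] = 0.0000
Node d (S = 54): V_d = 1/1.01·[0.2444·0.0000 + 0.7556·12.9118] = 9.6590
Node 0 (S = 60): V_0 = 1/1.01·[0.2444·0.0000 + 0.7556·9.6590] = 7.2256

€7.23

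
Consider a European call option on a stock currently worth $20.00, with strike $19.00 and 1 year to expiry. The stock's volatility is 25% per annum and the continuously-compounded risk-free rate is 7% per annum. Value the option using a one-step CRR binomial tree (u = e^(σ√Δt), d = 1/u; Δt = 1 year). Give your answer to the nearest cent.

$3.62

CRR parameters: u = e^(σ√Δt) = e^(0.25·√1) = 1.2840, d = 1/u = 0.7788
Per-period rate: rΔt = 0.07·1 = 0.07, so R = e^0.07 = 1.0725
Risk-neutral probability p = (e^0.07 − 0.7788)/(1.2840 − 0.7788) = 0.2937/0.5052 = 0.5813
Terminal stock prices: S_u = 25.68, S_d = 15.58
Terminal payoffs (S − K): max(6.681, 0) = 6.681, max(-3.424, 0) = 0
Node 0 (S = 20): V_0 = e^(−0.07)·[0.5813·6.6805 + 0.4187·0.0000] = 3.6211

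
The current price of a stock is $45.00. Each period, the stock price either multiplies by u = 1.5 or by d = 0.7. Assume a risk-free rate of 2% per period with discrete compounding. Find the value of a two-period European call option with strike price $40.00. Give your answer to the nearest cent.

Risk-neutral probability p = (1 + 0.02 − 0.7)/(1.5 − 0.7) = 0.3200/0.8000 = 0.4000
Terminal stock prices: S_uu = 101.2, S_ud = 47.25, S_dd = 22.05
Terminal payoffs (S − K): max(61.25, 0) = 61.25, max(7.25, 0) = 7.25, max(-17.95, 0) = 0
Node u (S = 67.5): V_u = 1/1.02·[0.4000·61.2500 + 0.6000·7.2500] = 28.2843
Node d (S = 31.5): V_d = 1/1.02·[0.4000·7.2500 + 0.6000·0.0000] = 2.8431
Node 0 (S = 45): V_0 = 1/1.02·[0.4000·28.2843 + 0.6000·2.8431] = 12.7643

$12.76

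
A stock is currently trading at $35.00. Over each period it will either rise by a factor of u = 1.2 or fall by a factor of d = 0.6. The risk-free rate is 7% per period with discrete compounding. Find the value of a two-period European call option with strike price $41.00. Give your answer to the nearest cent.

Risk-neutral probability p = (1 + 0.07 − 0.6)/(1.2 − 0.6) = 0.4700/0.6000 = 0.7833
Terminal stock prices: S_uu = 50.4, S_ud = 25.2, S_dd = 12.6
Terminal payoffs (S − K): max(9.4, 0) = 9.4, max(-15.8, 0) = 0, max(-28.4, 0) = 0
Node u (S = 42): V_u = 1/1.07·[0.7833·9.4000 + 0.2167·0.0000] = 6.8816
Node d (S = 21): V_d = 1/1.07·[0.7833·0.0000 + 0.2167·0.0000] = 0.0000
Node 0 (S = 35): V_0 = 1/1.07·[0.7833·6.8816 + 0.2167·0.0000] = 5.0379

$5.04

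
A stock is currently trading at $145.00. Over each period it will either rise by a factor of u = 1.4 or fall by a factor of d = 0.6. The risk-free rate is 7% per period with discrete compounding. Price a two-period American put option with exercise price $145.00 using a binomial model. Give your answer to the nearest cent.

Risk-neutral probability p = (1 + 0.07 − 0.6)/(1.4 − 0.6) = 0.4700/0.8000 = 0.5875
Terminal stock prices: S_uu = 284.2, S_ud = 121.8, S_dd = 52.2
Terminal payoffs (K − S): max(-139.2, 0) = 0, max(23.2, 0) = 23.2, max(92.8, 0) = 92.8
Node u (S = 203): continuation = 1/1.07·[0.5875·0.0000 + 0.4125·23.2000] = 8.9439; exercise value = 0.0000 ≤ continuation, so V_u = 8.9439
Node d (S = 87): continuation = 1/1.07·[0.5875·23.2000 + 0.4125·92.8000] = 48.5140; exercise value = 58.0000 > continuation, so V_d = 58.0000 (exercise)
Node 0 (S = 145): continuation = 1/1.07·[0.5875·8.9439 + 0.4125·58.0000] = 27.2706; exercise value = 0.0000 ≤ continuation, so V_0 = 27.2706

$27.27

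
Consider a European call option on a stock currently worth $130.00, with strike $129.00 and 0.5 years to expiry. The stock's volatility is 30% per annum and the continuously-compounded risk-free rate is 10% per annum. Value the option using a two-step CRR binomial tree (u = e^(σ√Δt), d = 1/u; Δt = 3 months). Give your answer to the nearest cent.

CRR parameters: u = e^(σ√Δt) = e^(0.3·√0.25) = 1.1618, d = 1/u = 0.8607
Per-period rate: rΔt = 0.1·0.25 = 0.025, so R = e^0.025 = 1.0253
Risk-neutral probability p = (e^0.025 − 0.8607)/(1.1618 − 0.8607) = 0.1646/0.3011 = 0.5466
Terminal stock prices: S_uu = 175.5, S_ud = 130, S_dd = 96.31
Terminal payoffs (S − K): max(46.48, 0) = 46.48, max(1, 0) = 1, max(-32.69, 0) = 0
Node u (S = 151): V_u = e^(−0.025)·[0.5466·46.4816 + 0.4534·1.0000] = 25.2235
Node d (S = 111.9): V_d = e^(−0.025)·[0.5466·1.0000 + 0.4534·0.0000] = 0.5331
Node 0 (S = 130): V_0 = e^(−0.025)·[0.5466·25.2235 + 0.4534·0.5331] = 13.6834

$13.68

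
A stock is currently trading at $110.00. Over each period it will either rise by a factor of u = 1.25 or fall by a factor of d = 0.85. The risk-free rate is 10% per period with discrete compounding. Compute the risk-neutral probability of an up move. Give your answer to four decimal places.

p = 0.6250

Risk-neutral probability p = (1 + 0.1 − 0.85)/(1.25 − 0.85) = 0.2500/0.4000 = 0.6250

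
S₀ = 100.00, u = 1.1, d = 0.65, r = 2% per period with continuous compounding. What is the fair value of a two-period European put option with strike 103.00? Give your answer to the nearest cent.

Risk-neutral probability p = (e^0.02 − 0.65)/(1.1 − 0.65) = 0.3702/0.4500 = 0.8227
Terminal stock prices: S_uu = 121, S_ud = 71.5, S_dd = 42.25
Terminal payoffs (K − S): max(-18, 0) = 0, max(31.5, 0) = 31.5, max(60.75, 0) = 60.75
Node u (S = 110): V_u = e^(−0.02)·[0.8227·0.0000 + 0.1773·31.5000] = 5.4753
Node d (S = 65): V_d = e^(−0.02)·[0.8227·31.5000 + 0.1773·60.7500] = 35.9605
Node 0 (S = 100): V_0 = e^(−0.02)·[0.8227·5.4753 + 0.1773·35.9605] = 10.6658

10.67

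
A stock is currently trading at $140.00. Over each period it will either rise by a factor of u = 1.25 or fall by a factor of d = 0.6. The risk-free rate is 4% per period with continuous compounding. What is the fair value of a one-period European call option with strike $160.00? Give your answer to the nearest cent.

Risk-neutral probability p = (e^0.04 − 0.6)/(1.25 − 0.6) = 0.4408/0.6500 = 0.6782
Terminal stock prices: S_u = 175, S_d = 84
Terminal payoffs (S − K): max(15, 0) = 15, max(-76, 0) = 0
Node 0 (S = 140): V_0 = e^(−0.04)·[0.6782·15.0000 + 0.3218·0.0000] = 9.7737

$9.77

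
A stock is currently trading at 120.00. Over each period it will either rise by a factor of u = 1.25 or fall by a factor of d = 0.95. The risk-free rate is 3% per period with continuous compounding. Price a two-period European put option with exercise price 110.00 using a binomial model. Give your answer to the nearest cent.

Risk-neutral probability p = (e^0.03 − 0.95)/(1.25 − 0.95) = 0.0805/0.3000 = 0.2682
Terminal stock prices: S_uu = 187.5, S_ud = 142.5, S_dd = 108.3
Terminal payoffs (K − S): max(-77.5, 0) = 0, max(-32.5, 0) = 0, max(1.7, 0) = 1.7
Node u (S = 150): V_u = e^(−0.03)·[0.2682·0.0000 + 0.7318·0.0000] = 0.0000
Node d (S = 114): V_d = e^(−0.03)·[0.2682·0.0000 + 0.7318·1.7000] = 1.2073
Node 0 (S = 120): V_0 = e^(−0.03)·[0.2682·0.0000 + 0.7318·1.2073] = 0.8574

0.86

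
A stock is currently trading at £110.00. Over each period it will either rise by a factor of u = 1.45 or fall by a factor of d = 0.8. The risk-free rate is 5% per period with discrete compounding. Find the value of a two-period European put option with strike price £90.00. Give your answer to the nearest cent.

Risk-neutral probability p = (1 + 0.05 − 0.8)/(1.45 − 0.8) = 0.2500/0.6500 = 0.3846
Terminal stock prices: S_uu = 231.3, S_ud = 127.6, S_dd = 70.4
Terminal payoffs (K − S): max(-141.3, 0) = 0, max(-37.6, 0) = 0, max(19.6, 0) = 19.6
Node u (S = 159.5): V_u = 1/1.05·[0.3846·0.0000 + 0.6154·0.0000] = 0.0000
Node d (S = 88): V_d = 1/1.05·[0.3846·0.0000 + 0.6154·19.6000] = 11.4872
Node 0 (S = 110): V_0 = 1/1.05·[0.3846·0.0000 + 0.6154·11.4872] = 6.7324

£6.73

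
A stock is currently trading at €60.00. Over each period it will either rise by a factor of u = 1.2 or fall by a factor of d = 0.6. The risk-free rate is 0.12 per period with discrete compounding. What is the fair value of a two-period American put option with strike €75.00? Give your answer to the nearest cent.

€15.00

Risk-neutral probability p = (1 + 0.12 − 0.6)/(1.2 − 0.6) = 0.5200/0.6000 = 0.8667
Terminal stock prices: S_uu = 86.4, S_ud = 43.2, S_dd = 21.6
Terminal payoffs (K − S): max(-11.4, 0) = 0, max(31.8, 0) = 31.8, max(53.4, 0) = 53.4
Node u (S = 72): continuation = 1/1.12·[0.8667·0.0000 + 0.1333·31.8000] = 3.7857; exercise value = 3.0000 ≤ continuation, so V_u = 3.7857
Node d (S = 36): continuation = 1/1.12·[0.8667·31.8000 + 0.1333·53.4000] = 30.9643; exercise value = 39.0000 > continuation, so V_d = 39.0000 (exercise)
Node 0 (S = 60): continuation = 1/1.12·[0.8667·3.7857 + 0.1333·39.0000] = 7.5723; exercise value = 15.0000 > continuation, so V_0 = 15.0000 (exercise)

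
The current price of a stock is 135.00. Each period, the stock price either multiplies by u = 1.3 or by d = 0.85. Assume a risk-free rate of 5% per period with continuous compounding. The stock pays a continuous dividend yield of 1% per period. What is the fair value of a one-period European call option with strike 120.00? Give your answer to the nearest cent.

Per-period risk-free factor R = e^0.05 = 1.0513; dividend-adjusted growth = e^(0.05−0.01) = 1.0408.
Risk-neutral probability p = (1.0408 − 0.85)/(1.3 − 0.85) = 0.1908/0.4500 = 0.4240
Terminal stock prices: S_u = 175.5, S_d = 114.8
Terminal payoffs (S − K): max(55.5, 0) = 55.5, max(-5.25, 0) = 0
Node 0 (S = 135): V_0 = e^(−0.05)·[0.4240·55.5000 + 0.5760·0.0000] = 22.3856

22.39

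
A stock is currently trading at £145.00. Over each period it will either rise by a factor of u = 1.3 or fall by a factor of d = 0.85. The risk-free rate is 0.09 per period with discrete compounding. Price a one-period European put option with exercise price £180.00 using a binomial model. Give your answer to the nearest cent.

£24.30

Risk-neutral probability p = (1 + 0.09 − 0.85)/(1.3 − 0.85) = 0.2400/0.4500 = 0.5333
Terminal stock prices: S_u = 188.5, S_d = 123.2
Terminal payoffs (K − S): max(-8.5, 0) = 0, max(56.75, 0) = 56.75
Node 0 (S = 145): V_0 = 1/1.09·[0.5333·0.0000 + 0.4667·56.7500] = 24.2966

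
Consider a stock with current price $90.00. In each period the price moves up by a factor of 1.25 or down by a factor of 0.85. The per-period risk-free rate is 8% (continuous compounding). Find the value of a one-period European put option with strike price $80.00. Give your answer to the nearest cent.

Risk-neutral probability p = (e^0.08 − 0.85)/(1.25 − 0.85) = 0.2333/0.4000 = 0.5832
Terminal stock prices: S_u = 112.5, S_d = 76.5
Terminal payoffs (K − S): max(-32.5, 0) = 0, max(3.5, 0) = 3.5
Node 0 (S = 90): V_0 = e^(−0.08)·[0.5832·0.0000 + 0.4168·3.5000] = 1.3466

$1.35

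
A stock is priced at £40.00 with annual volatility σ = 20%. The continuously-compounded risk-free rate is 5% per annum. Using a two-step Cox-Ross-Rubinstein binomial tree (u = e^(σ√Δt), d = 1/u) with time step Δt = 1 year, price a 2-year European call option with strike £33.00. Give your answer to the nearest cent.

CRR parameters: u = e^(σ√Δt) = e^(0.2·√1) = 1.2214, d = 1/u = 0.8187
Per-period rate: rΔt = 0.05·1 = 0.05, so R = e^0.05 = 1.0513
Risk-neutral probability p = (e^0.05 − 0.8187)/(1.2214 − 0.8187) = 0.2325/0.4027 = 0.5775
Terminal stock prices: S_uu = 59.67, S_ud = 40, S_dd = 26.81
Terminal payoffs (S − K): max(26.67, 0) = 26.67, max(7, 0) = 7, max(-6.187, 0) = 0
Node u (S = 48.86): V_u = e^(−0.05)·[0.5775·26.6730 + 0.4225·7.0000] = 17.4655
Node d (S = 32.75): V_d = e^(−0.05)·[0.5775·7.0000 + 0.4225·0.0000] = 3.8453
Node 0 (S = 40): V_0 = e^(−0.05)·[0.5775·17.4655 + 0.4225·3.8453] = 11.1397

£11.14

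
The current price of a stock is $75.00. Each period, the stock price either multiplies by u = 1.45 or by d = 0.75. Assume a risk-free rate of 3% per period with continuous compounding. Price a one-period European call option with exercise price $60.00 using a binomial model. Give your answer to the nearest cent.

$18.95

Risk-neutral probability p = (e^0.03 − 0.75)/(1.45 − 0.75) = 0.2805/0.7000 = 0.4006
Terminal stock prices: S_u = 108.8, S_d = 56.25
Terminal payoffs (S − K): max(48.75, 0) = 48.75, max(-3.75, 0) = 0
Node 0 (S = 75): V_0 = e^(−0.03)·[0.4006·48.7500 + 0.5994·0.0000] = 18.9544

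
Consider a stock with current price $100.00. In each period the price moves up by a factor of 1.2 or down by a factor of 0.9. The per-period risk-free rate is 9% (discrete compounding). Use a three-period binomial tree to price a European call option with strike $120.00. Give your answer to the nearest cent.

Risk-neutral probability p = (1 + 0.09 − 0.9)/(1.2 − 0.9) = 0.1900/0.3000 = 0.6333
Terminal stock prices: S_uuu = 172.8, S_uud = 129.6, S_udd = 97.2, S_ddd = 72.9
Terminal payoffs (S − K): max(52.8, 0) = 52.8, max(9.6, 0) = 9.6, max(-22.8, 0) = 0, max(-47.1, 0) = 0
Node uu (S = 144): V_uu = 1/1.09·[0.6333·52.8000 + 0.3667·9.6000] = 33.9083
Node ud (S = 108): V_ud = 1/1.09·[0.6333·9.6000 + 0.3667·0.0000] = 5.5780
Node dd (S = 81): V_dd = 1/1.09·[0.6333·0.0000 + 0.3667·0.0000] = 0.0000
Node u (S = 120): V_u = 1/1.09·[0.6333·33.9083 + 0.3667·5.5780] = 21.5784
Node d (S = 90): V_d = 1/1.09·[0.6333·5.5780 + 0.3667·0.0000] = 3.2410
Node 0 (S = 100): V_0 = 1/1.09·[0.6333·21.5784 + 0.3667·3.2410] = 13.6282

$13.63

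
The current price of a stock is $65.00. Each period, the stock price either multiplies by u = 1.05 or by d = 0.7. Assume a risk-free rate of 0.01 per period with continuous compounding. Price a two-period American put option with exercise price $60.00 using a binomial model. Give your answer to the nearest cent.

$2.85

Risk-neutral probability p = (e^0.01 − 0.7)/(1.05 − 0.7) = 0.3101/0.3500 = 0.8859
Terminal stock prices: S_uu = 71.66, S_ud = 47.77, S_dd = 31.85
Terminal payoffs (K − S): max(-11.66, 0) = 0, max(12.23, 0) = 12.23, max(28.15, 0) = 28.15
Node u (S = 68.25): continuation = e^(−0.01)·[0.8859·0.0000 + 0.1141·12.2250] = 1.3815; exercise value = 0.0000 ≤ continuation, so V_u = 1.3815
Node d (S = 45.5): continuation = e^(−0.01)·[0.8859·12.2250 + 0.1141·28.1500] = 13.9030; exercise value = 14.5000 > continuation, so V_d = 14.5000 (exercise)
Node 0 (S = 65): continuation = e^(−0.01)·[0.8859·1.3815 + 0.1141·14.5000] = 2.8502; exercise value = 0.0000 ≤ continuation, so V_0 = 2.8502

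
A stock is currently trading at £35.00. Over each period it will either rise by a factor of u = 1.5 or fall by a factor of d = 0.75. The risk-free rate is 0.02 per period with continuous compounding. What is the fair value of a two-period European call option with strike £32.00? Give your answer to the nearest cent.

£9.10

Risk-neutral probability p = (e^0.02 − 0.75)/(1.5 − 0.75) = 0.2702/0.7500 = 0.3603
Terminal stock prices: S_uu = 78.75, S_ud = 39.38, S_dd = 19.69
Terminal payoffs (S − K): max(46.75, 0) = 46.75, max(7.375, 0) = 7.375, max(-12.31, 0) = 0
Node u (S = 52.5): V_u = e^(−0.02)·[0.3603·46.7500 + 0.6397·7.3750] = 21.1336
Node d (S = 26.25): V_d = e^(−0.02)·[0.3603·7.3750 + 0.6397·0.0000] = 2.6044
Node 0 (S = 35): V_0 = e^(−0.02)·[0.3603·21.1336 + 0.6397·2.6044] = 9.0961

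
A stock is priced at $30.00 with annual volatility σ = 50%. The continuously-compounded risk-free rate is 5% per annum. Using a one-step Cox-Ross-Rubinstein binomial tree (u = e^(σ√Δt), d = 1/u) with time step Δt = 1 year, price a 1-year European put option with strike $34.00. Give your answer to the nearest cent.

$8.62

CRR parameters: u = e^(σ√Δt) = e^(0.5·√1) = 1.6487, d = 1/u = 0.6065
Per-period rate: rΔt = 0.05·1 = 0.05, so R = e^0.05 = 1.0513
Risk-neutral probability p = (e^0.05 − 0.6065)/(1.6487 − 0.6065) = 0.4447/1.0422 = 0.4267
Terminal stock prices: S_u = 49.46, S_d = 18.2
Terminal payoffs (K − S): max(-15.46, 0) = 0, max(15.8, 0) = 15.8
Node 0 (S = 30): V_0 = e^(−0.05)·[0.4267·0.0000 + 0.5733·15.8041] = 8.6181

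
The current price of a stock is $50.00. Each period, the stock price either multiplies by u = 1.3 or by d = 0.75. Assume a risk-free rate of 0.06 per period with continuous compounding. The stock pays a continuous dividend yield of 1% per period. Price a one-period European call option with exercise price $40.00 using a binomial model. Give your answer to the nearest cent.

Per-period risk-free factor R = e^0.06 = 1.0618; dividend-adjusted growth = e^(0.06−0.01) = 1.0513.
Risk-neutral probability p = (1.0513 − 0.75)/(1.3 − 0.75) = 0.3013/0.5500 = 0.5478
Terminal stock prices: S_u = 65, S_d = 37.5
Terminal payoffs (S − K): max(25, 0) = 25, max(-2.5, 0) = 0
Node 0 (S = 50): V_0 = e^(−0.06)·[0.5478·25.0000 + 0.4522·0.0000] = 12.8967

$12.90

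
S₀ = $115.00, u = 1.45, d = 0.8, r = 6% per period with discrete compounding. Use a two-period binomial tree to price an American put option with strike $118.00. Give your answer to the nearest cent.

$14.72

Risk-neutral probability p = (1 + 0.06 − 0.8)/(1.45 − 0.8) = 0.2600/0.6500 = 0.4000
Terminal stock prices: S_uu = 241.8, S_ud = 133.4, S_dd = 73.6
Terminal payoffs (K − S): max(-123.8, 0) = 0, max(-15.4, 0) = 0, max(44.4, 0) = 44.4
Node u (S = 166.8): continuation = 1/1.06·[0.4000·0.0000 + 0.6000·0.0000] = 0.0000; exercise value = 0.0000 ≤ continuation, so V_u = 0.0000
Node d (S = 92): continuation = 1/1.06·[0.4000·0.0000 + 0.6000·44.4000] = 25.1321; exercise value = 26.0000 > continuation, so V_d = 26.0000 (exercise)
Node 0 (S = 115): continuation = 1/1.06·[0.4000·0.0000 + 0.6000·26.0000] = 14.7170; exercise value = 3.0000 ≤ continuation, so V_0 = 14.7170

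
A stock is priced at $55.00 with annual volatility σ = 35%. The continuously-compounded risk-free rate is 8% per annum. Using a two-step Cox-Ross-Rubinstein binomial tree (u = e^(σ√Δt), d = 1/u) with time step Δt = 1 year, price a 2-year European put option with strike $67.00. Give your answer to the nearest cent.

CRR parameters: u = e^(σ√Δt) = e^(0.35·√1) = 1.4191, d = 1/u = 0.7047
Per-period rate: rΔt = 0.08·1 = 0.08, so R = e^0.08 = 1.0833
Risk-neutral probability p = (e^0.08 − 0.7047)/(1.4191 − 0.7047) = 0.3786/0.7144 = 0.5300
Terminal stock prices: S_uu = 110.8, S_ud = 55, S_dd = 27.31
Terminal payoffs (K − S): max(-43.76, 0) = 0, max(12, 0) = 12, max(39.69, 0) = 39.69
Node u (S = 78.05): V_u = e^(−0.08)·[0.5300·0.0000 + 0.4700·12.0000] = 5.2067
Node d (S = 38.76): V_d = e^(−0.08)·[0.5300·12.0000 + 0.4700·39.6878] = 23.0910
Node 0 (S = 55): V_0 = e^(−0.08)·[0.5300·5.2067 + 0.4700·23.0910] = 12.5663

$12.57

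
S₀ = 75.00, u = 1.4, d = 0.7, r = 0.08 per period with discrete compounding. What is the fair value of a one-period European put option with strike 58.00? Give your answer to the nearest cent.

2.33

Risk-neutral probability p = (1 + 0.08 − 0.7)/(1.4 − 0.7) = 0.3800/0.7000 = 0.5429
Terminal stock prices: S_u = 105, S_d = 52.5
Terminal payoffs (K − S): max(-47, 0) = 0, max(5.5, 0) = 5.5
Node 0 (S = 75): V_0 = 1/1.08·[0.5429·0.0000 + 0.4571·5.5000] = 2.3280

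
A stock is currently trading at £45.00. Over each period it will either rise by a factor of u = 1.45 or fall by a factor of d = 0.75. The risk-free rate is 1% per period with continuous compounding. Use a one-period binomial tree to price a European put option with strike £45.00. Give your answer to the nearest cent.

Risk-neutral probability p = (e^0.01 − 0.75)/(1.45 − 0.75) = 0.2601/0.7000 = 0.3715
Terminal stock prices: S_u = 65.25, S_d = 33.75
Terminal payoffs (K − S): max(-20.25, 0) = 0, max(11.25, 0) = 11.25
Node 0 (S = 45): V_0 = e^(−0.01)·[0.3715·0.0000 + 0.6285·11.2500] = 7.0003

£7.00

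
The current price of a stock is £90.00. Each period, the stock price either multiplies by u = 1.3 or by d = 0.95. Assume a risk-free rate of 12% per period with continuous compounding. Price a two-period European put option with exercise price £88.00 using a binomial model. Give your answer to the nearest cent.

Risk-neutral probability p = (e^0.12 − 0.95)/(1.3 − 0.95) = 0.1775/0.3500 = 0.5071
Terminal stock prices: S_uu = 152.1, S_ud = 111.1, S_dd = 81.22
Terminal payoffs (K − S): max(-64.1, 0) = 0, max(-23.15, 0) = 0, max(6.775, 0) = 6.775
Node u (S = 117): V_u = e^(−0.12)·[0.5071·0.0000 + 0.4929·0.0000] = 0.0000
Node d (S = 85.5): V_d = e^(−0.12)·[0.5071·0.0000 + 0.4929·6.7750] = 2.9616
Node 0 (S = 90): V_0 = e^(−0.12)·[0.5071·0.0000 + 0.4929·2.9616] = 1.2946

£1.29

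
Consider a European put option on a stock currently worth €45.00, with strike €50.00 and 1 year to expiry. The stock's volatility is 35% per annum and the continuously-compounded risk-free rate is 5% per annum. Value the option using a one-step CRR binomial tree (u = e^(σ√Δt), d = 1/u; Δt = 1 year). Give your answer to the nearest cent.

CRR parameters: u = e^(σ√Δt) = e^(0.35·√1) = 1.4191, d = 1/u = 0.7047
Per-period rate: rΔt = 0.05·1 = 0.05, so R = e^0.05 = 1.0513
Risk-neutral probability p = (e^0.05 − 0.7047)/(1.4191 − 0.7047) = 0.3466/0.7144 = 0.4852
Terminal stock prices: S_u = 63.86, S_d = 31.71
Terminal payoffs (K − S): max(-13.86, 0) = 0, max(18.29, 0) = 18.29
Node 0 (S = 45): V_0 = e^(−0.05)·[0.4852·0.0000 + 0.5148·18.2890] = 8.9568

€8.96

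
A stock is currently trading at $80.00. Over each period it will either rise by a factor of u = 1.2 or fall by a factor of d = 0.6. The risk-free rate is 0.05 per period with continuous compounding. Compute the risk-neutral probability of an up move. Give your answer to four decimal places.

p = 0.7521

Risk-neutral probability p = (e^0.05 − 0.6)/(1.2 − 0.6) = 0.4513/0.6000 = 0.7521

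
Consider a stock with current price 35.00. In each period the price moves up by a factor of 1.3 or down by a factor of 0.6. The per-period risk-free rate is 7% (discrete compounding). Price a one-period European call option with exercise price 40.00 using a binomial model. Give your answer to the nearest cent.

3.45

Risk-neutral probability p = (1 + 0.07 − 0.6)/(1.3 − 0.6) = 0.4700/0.7000 = 0.6714
Terminal stock prices: S_u = 45.5, S_d = 21
Terminal payoffs (S − K): max(5.5, 0) = 5.5, max(-19, 0) = 0
Node 0 (S = 35): V_0 = 1/1.07·[0.6714·5.5000 + 0.3286·0.0000] = 3.4513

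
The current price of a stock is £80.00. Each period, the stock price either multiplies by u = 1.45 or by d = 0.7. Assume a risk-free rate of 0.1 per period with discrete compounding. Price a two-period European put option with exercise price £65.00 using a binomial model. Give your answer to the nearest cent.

£4.64

Risk-neutral probability p = (1 + 0.1 − 0.7)/(1.45 − 0.7) = 0.4000/0.7500 = 0.5333
Terminal stock prices: S_uu = 168.2, S_ud = 81.2, S_dd = 39.2
Terminal payoffs (K − S): max(-103.2, 0) = 0, max(-16.2, 0) = 0, max(25.8, 0) = 25.8
Node u (S = 116): V_u = 1/1.1·[0.5333·0.0000 + 0.4667·0.0000] = 0.0000
Node d (S = 56): V_d = 1/1.1·[0.5333·0.0000 + 0.4667·25.8000] = 10.9455
Node 0 (S = 80): V_0 = 1/1.1·[0.5333·0.0000 + 0.4667·10.9455] = 4.6435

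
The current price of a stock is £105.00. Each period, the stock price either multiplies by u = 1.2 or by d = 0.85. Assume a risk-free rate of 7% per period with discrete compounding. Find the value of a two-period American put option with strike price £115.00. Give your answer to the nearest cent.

£10.55

Risk-neutral probability p = (1 + 0.07 − 0.85)/(1.2 − 0.85) = 0.2200/0.3500 = 0.6286
Terminal stock prices: S_uu = 151.2, S_ud = 107.1, S_dd = 75.86
Terminal payoffs (K − S): max(-36.2, 0) = 0, max(7.9, 0) = 7.9, max(39.14, 0) = 39.14
Node u (S = 126): continuation = 1/1.07·[0.6286·0.0000 + 0.3714·7.9000] = 2.7423; exercise value = 0.0000 ≤ continuation, so V_u = 2.7423
Node d (S = 89.25): continuation = 1/1.07·[0.6286·7.9000 + 0.3714·39.1375] = 18.2266; exercise value = 25.7500 > continuation, so V_d = 25.7500 (exercise)
Node 0 (S = 105): continuation = 1/1.07·[0.6286·2.7423 + 0.3714·25.7500] = 10.5496; exercise value = 10.0000 ≤ continuation, so V_0 = 10.5496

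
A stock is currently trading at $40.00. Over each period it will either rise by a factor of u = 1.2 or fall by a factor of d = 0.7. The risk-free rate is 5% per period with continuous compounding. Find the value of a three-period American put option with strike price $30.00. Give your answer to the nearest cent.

$1.53

Risk-neutral probability p = (e^0.05 − 0.7)/(1.2 − 0.7) = 0.3513/0.5000 = 0.7025
Terminal stock prices: S_uuu = 69.12, S_uud = 40.32, S_udd = 23.52, S_ddd = 13.72
Terminal payoffs (K − S): max(-39.12, 0) = 0, max(-10.32, 0) = 0, max(6.48, 0) = 6.48, max(16.28, 0) = 16.28
Node uu (S = 57.6): continuation = e^(−0.05)·[0.7025·0.0000 + 0.2975·0.0000] = 0.0000; exercise value = 0.0000 ≤ continuation, so V_uu = 0.0000
Node ud (S = 33.6): continuation = e^(−0.05)·[0.7025·0.0000 + 0.2975·6.4800] = 1.8335; exercise value = 0.0000 ≤ continuation, so V_ud = 1.8335
Node dd (S = 19.6): continuation = e^(−0.05)·[0.7025·6.4800 + 0.2975·16.2800] = 8.9369; exercise value = 10.4000 > continuation, so V_dd = 10.4000 (exercise)
Node u (S = 48): continuation = e^(−0.05)·[0.7025·0.0000 + 0.2975·1.8335] = 0.5188; exercise value = 0.0000 ≤ continuation, so V_u = 0.5188
Node d (S = 28): continuation = e^(−0.05)·[0.7025·1.8335 + 0.2975·10.4000] = 4.1680; exercise value = 2.0000 ≤ continuation, so V_d = 4.1680
Node 0 (S = 40): continuation = e^(−0.05)·[0.7025·0.5188 + 0.2975·4.1680] = 1.5260; exercise value = 0.0000 ≤ continuation, so V_0 = 1.5260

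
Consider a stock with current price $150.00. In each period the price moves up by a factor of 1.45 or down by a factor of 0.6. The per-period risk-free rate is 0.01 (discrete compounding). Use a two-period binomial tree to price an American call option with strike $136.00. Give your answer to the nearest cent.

$40.91

Risk-neutral probability p = (1 + 0.01 − 0.6)/(1.45 − 0.6) = 0.4100/0.8500 = 0.4824
Terminal stock prices: S_uu = 315.4, S_ud = 130.5, S_dd = 54
Terminal payoffs (S − K): max(179.4, 0) = 179.4, max(-5.5, 0) = 0, max(-82, 0) = 0
Node u (S = 217.5): continuation = 1/1.01·[0.4824·179.3750 + 0.5176·0.0000] = 85.6654; exercise value = 81.5000 ≤ continuation, so V_u = 85.6654
Node d (S = 90): continuation = 1/1.01·[0.4824·0.0000 + 0.5176·0.0000] = 0.0000; exercise value = 0.0000 ≤ continuation, so V_d = 0.0000
Node 0 (S = 150): continuation = 1/1.01·[0.4824·85.6654 + 0.5176·0.0000] = 40.9118; exercise value = 14.0000 ≤ continuation, so V_0 = 40.9118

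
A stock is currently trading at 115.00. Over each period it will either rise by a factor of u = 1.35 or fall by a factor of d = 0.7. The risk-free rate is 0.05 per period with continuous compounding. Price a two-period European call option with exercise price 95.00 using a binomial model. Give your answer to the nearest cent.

Risk-neutral probability p = (e^0.05 − 0.7)/(1.35 − 0.7) = 0.3513/0.6500 = 0.5404
Terminal stock prices: S_uu = 209.6, S_ud = 108.7, S_dd = 56.35
Terminal payoffs (S − K): max(114.6, 0) = 114.6, max(13.67, 0) = 13.67, max(-38.65, 0) = 0
Node u (S = 155.2): V_u = e^(−0.05)·[0.5404·114.5875 + 0.4596·13.6750] = 64.8832
Node d (S = 80.5): V_d = e^(−0.05)·[0.5404·13.6750 + 0.4596·0.0000] = 7.0298
Node 0 (S = 115): V_0 = e^(−0.05)·[0.5404·64.8832 + 0.4596·7.0298] = 36.4271

36.43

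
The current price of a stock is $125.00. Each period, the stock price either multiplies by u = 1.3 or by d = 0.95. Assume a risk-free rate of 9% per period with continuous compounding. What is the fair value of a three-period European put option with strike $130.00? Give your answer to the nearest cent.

Risk-neutral probability p = (e^0.09 − 0.95)/(1.3 − 0.95) = 0.1442/0.3500 = 0.4119
Terminal stock prices: S_uuu = 274.6, S_uud = 200.7, S_udd = 146.7, S_ddd = 107.2
Terminal payoffs (K − S): max(-144.6, 0) = 0, max(-70.69, 0) = 0, max(-16.66, 0) = 0, max(22.83, 0) = 22.83
Node uu (S = 211.3): V_uu = e^(−0.09)·[0.4119·0.0000 + 0.5881·0.0000] = 0.0000
Node ud (S = 154.4): V_ud = e^(−0.09)·[0.4119·0.0000 + 0.5881·0.0000] = 0.0000
Node dd (S = 112.8): V_dd = e^(−0.09)·[0.4119·0.0000 + 0.5881·22.8281] = 12.2692
Node u (S = 162.5): V_u = e^(−0.09)·[0.4119·0.0000 + 0.5881·0.0000] = 0.0000
Node d (S = 118.8): V_d = e^(−0.09)·[0.4119·0.0000 + 0.5881·12.2692] = 6.5942
Node 0 (S = 125): V_0 = e^(−0.09)·[0.4119·0.0000 + 0.5881·6.5942] = 3.5441

$3.54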